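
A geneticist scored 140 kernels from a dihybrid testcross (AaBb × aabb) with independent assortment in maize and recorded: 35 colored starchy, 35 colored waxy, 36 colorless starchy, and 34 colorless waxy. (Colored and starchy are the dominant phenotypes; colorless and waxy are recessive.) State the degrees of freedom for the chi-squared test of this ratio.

A dihybrid testcross with independent assortment gives a 1:1:1:1 ratio.
A goodness-of-fit test with 4 phenotype classes has df = 4 − 1 = 3.

3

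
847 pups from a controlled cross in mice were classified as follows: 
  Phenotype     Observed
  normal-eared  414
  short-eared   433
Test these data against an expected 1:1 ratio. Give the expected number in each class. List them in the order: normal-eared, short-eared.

423.5, 423.5

Under the 1:1 hypothesis (Σ ratio = 2, N = 847):
  normal-eared: 847 × 1/2 = 423.5
  short-eared: 847 × 1/2 = 423.5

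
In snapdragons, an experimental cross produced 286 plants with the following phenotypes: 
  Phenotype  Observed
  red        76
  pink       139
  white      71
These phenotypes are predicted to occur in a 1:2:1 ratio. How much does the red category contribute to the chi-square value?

0.283

Under the 1:2:1 hypothesis (Σ ratio = 4, N = 286):
  red: 286 × 1/4 = 71.5
  pink: 286 × 2/4 = 143
  white: 286 × 1/4 = 71.5
Contribution of red: (76 − 71.5)² / 71.5 = 0.2832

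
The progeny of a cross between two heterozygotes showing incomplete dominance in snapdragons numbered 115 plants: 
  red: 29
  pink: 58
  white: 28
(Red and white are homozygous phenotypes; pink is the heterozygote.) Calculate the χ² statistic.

0.026

With incomplete dominance, a heterozygote × heterozygote cross gives a 1:2:1 phenotypic ratio.
Expected counts for N = 115 under a 1:2:1 ratio (total parts = 4):
  red: 115 × 1/4 = 28.75
  pink: 115 × 2/4 = 57.5
  white: 115 × 1/4 = 28.75
χ² = Σ (O − E)² / E
  red: (29 − 28.75)² / 28.75 = 0.0022
  pink: (58 − 57.5)² / 57.5 = 0.0043
  white: (28 − 28.75)² / 28.75 = 0.0196
χ² = 0.0022 + 0.0043 + 0.0196 = 0.0261 ≈ 0.026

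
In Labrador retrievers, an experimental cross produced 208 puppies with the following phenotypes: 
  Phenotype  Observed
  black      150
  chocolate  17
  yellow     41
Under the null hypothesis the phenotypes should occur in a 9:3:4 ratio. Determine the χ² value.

24.045

Expected counts for N = 208 under a 9:3:4 ratio (total parts = 16):
  black: 208 × 9/16 = 117
  chocolate: 208 × 3/16 = 39
  yellow: 208 × 4/16 = 52
χ² = Σ (O − E)² / E
  black: (150 − 117)² / 117 = 9.3077
  chocolate: (17 − 39)² / 39 = 12.4103
  yellow: (41 − 52)² / 52 = 2.3269
χ² = 9.3077 + 12.4103 + 2.3269 = 24.0449 ≈ 24.045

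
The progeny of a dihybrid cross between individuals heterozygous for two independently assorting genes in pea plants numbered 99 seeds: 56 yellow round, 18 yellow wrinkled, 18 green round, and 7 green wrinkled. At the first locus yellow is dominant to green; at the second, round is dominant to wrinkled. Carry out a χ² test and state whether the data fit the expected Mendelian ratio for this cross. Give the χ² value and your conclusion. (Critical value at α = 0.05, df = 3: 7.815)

A dihybrid F₂ with independent assortment and complete dominance at both loci gives a 9:3:3:1 phenotypic ratio.
The 9:3:3:1 ratio has 16 parts, so with N = 99 the expected counts are:
  yellow round: 99 × 9/16 = 55.6875
  yellow wrinkled: 99 × 3/16 = 18.5625
  green round: 99 × 3/16 = 18.5625
  green wrinkled: 99 × 1/16 = 6.1875
χ² = Σ (O − E)² / E
  yellow round: (56 − 55.6875)² / 55.6875 = 0.0018
  yellow wrinkled: (18 − 18.5625)² / 18.5625 = 0.0170
  green round: (18 − 18.5625)² / 18.5625 = 0.0170
  green wrinkled: (7 − 6.1875)² / 6.1875 = 0.1067
χ² = 0.0018 + 0.0170 + 0.0170 + 0.1067 = 0.1425 ≈ 0.143
Degrees of freedom = 4 − 1 = 3; critical value at α = 0.05 is 7.815.
Since 0.143 < 7.815, we fail to reject the null hypothesis — the data are consistent with the 9:3:3:1 ratio.

0.143; consistent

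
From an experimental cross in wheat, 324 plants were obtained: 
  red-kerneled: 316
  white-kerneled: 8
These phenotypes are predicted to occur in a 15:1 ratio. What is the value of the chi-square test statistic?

7.905

Expected counts for N = 324 under a 15:1 ratio (total parts = 16):
  red-kerneled: 324 × 15/16 = 303.75
  white-kerneled: 324 × 1/16 = 20.25
χ² = Σ (O − E)² / E
  red-kerneled: (316 − 303.75)² / 303.75 = 0.4940
  white-kerneled: (8 − 20.25)² / 20.25 = 7.4105
χ² = 0.4940 + 7.4105 = 7.9045 ≈ 7.905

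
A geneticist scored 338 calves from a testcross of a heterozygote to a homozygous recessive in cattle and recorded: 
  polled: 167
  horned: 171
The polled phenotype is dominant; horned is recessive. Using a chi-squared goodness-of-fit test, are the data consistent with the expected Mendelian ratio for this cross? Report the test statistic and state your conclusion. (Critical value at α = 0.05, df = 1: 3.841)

A testcross of a heterozygote (Aa × aa) gives a 1:1 phenotypic ratio.
The 1:1 ratio has 2 parts, so with N = 338 the expected counts are:
  polled: 338 × 1/2 = 169
  horned: 338 × 1/2 = 169
χ² = Σ (O − E)² / E
  polled: (167 − 169)² / 169 = 0.0237
  horned: (171 − 169)² / 169 = 0.0237
χ² = 0.0237 + 0.0237 = 0.0474 ≈ 0.047
Degrees of freedom = 2 − 1 = 1; critical value at α = 0.05 is 3.841.
Since 0.047 < 3.841, we fail to reject the null hypothesis — the data are consistent with the 1:1 ratio.

0.047; consistent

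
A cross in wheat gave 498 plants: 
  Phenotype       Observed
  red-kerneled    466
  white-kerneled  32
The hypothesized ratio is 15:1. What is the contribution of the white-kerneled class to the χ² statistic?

The 15:1 ratio has 16 parts, so with N = 498 the expected counts are:
  red-kerneled: 498 × 15/16 = 466.875
  white-kerneled: 498 × 1/16 = 31.125
Contribution of white-kerneled: (32 − 31.125)² / 31.125 = 0.0246

0.025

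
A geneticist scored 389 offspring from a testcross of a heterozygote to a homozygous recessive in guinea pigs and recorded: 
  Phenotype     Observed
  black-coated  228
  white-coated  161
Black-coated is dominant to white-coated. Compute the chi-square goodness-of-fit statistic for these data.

11.540

A testcross of a heterozygote (Aa × aa) gives a 1:1 phenotypic ratio.
Under the 1:1 hypothesis (Σ ratio = 2, N = 389):
  black-coated: 389 × 1/2 = 194.5
  white-coated: 389 × 1/2 = 194.5
χ² = Σ (O − E)² / E
  black-coated: (228 − 194.5)² / 194.5 = 5.7699
  white-coated: (161 − 194.5)² / 194.5 = 5.7699
χ² = 5.7699 + 5.7699 = 11.5398 ≈ 11.540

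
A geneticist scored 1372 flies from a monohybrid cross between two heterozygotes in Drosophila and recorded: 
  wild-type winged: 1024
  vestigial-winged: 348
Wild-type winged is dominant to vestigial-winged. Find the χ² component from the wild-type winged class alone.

0.024

For a monohybrid cross between heterozygotes with complete dominance, the expected phenotypic ratio is 3:1.
Under the 3:1 hypothesis (Σ ratio = 4, N = 1372):
  wild-type winged: 1372 × 3/4 = 1029
  vestigial-winged: 1372 × 1/4 = 343
Contribution of wild-type winged: (1024 − 1029)² / 1029 = 0.0243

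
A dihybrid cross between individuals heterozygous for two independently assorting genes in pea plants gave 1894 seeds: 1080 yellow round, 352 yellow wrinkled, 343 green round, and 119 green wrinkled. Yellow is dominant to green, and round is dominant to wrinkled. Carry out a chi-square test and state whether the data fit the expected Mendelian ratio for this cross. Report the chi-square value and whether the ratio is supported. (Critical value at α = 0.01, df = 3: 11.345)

0.646; consistent

A dihybrid F₂ with independent assortment and complete dominance at both loci gives a 9:3:3:1 phenotypic ratio.
Under the 9:3:3:1 hypothesis (Σ ratio = 16, N = 1894):
  yellow round: 1894 × 9/16 = 1065.375
  yellow wrinkled: 1894 × 3/16 = 355.125
  green round: 1894 × 3/16 = 355.125
  green wrinkled: 1894 × 1/16 = 118.375
χ² = Σ (O − E)² / E
  yellow round: (1080 − 1065.375)² / 1065.375 = 0.2008
  yellow wrinkled: (352 − 355.125)² / 355.125 = 0.0275
  green round: (343 − 355.125)² / 355.125 = 0.4140
  green wrinkled: (119 − 118.375)² / 118.375 = 0.0033
χ² = 0.2008 + 0.0275 + 0.4140 + 0.0033 = 0.6456 ≈ 0.646
Degrees of freedom = 4 − 1 = 3; critical value at α = 0.01 is 11.345.
Since 0.646 < 11.345, we fail to reject the null hypothesis — the data are consistent with the 9:3:3:1 ratio.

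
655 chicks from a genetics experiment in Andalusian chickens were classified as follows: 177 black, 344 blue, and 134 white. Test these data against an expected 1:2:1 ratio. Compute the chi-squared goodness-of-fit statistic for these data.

Under the 1:2:1 hypothesis (Σ ratio = 4, N = 655):
  black: 655 × 1/4 = 163.75
  blue: 655 × 2/4 = 327.5
  white: 655 × 1/4 = 163.75
χ² = Σ (O − E)² / E
  black: (177 − 163.75)² / 163.75 = 1.0721
  blue: (344 − 327.5)² / 327.5 = 0.8313
  white: (134 − 163.75)² / 163.75 = 5.4050
χ² = 1.0721 + 0.8313 + 5.4050 = 7.3084 ≈ 7.308

7.308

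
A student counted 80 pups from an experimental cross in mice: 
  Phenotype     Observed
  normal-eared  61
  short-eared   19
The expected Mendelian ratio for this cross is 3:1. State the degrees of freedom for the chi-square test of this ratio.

A goodness-of-fit test with 2 phenotype classes has df = 2 − 1 = 1.

1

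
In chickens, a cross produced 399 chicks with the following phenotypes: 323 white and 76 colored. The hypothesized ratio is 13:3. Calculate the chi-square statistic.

Total ratio parts = 16. Expected numbers out of 399:
  white: 399 × 13/16 = 324.1875
  colored: 399 × 3/16 = 74.8125
χ² = Σ (O − E)² / E
  white: (323 − 324.1875)² / 324.1875 = 0.0043
  colored: (76 − 74.8125)² / 74.8125 = 0.0188
χ² = 0.0043 + 0.0188 = 0.0231 ≈ 0.023

0.023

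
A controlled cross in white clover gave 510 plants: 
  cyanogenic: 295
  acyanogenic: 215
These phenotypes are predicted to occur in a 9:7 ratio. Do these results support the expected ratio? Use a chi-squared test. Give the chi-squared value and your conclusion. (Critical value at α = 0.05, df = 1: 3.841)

The 9:7 ratio has 16 parts, so with N = 510 the expected counts are:
  cyanogenic: 510 × 9/16 = 286.875
  acyanogenic: 510 × 7/16 = 223.125
χ² = Σ (O − E)² / E
  cyanogenic: (295 − 286.875)² / 286.875 = 0.2301
  acyanogenic: (215 − 223.125)² / 223.125 = 0.2959
χ² = 0.2301 + 0.2959 = 0.526
Degrees of freedom = 2 − 1 = 1; critical value at α = 0.05 is 3.841.
Since 0.526 < 3.841, we fail to reject the null hypothesis — the data are consistent with the 9:7 ratio.

0.526; consistent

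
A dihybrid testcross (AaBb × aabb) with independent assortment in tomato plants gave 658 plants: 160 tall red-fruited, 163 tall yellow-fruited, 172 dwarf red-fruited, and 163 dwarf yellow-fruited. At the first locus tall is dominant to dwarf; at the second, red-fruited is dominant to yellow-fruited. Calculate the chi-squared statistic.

A dihybrid testcross with independent assortment gives a 1:1:1:1 ratio.
The 1:1:1:1 ratio has 4 parts, so with N = 658 the expected counts are:
  tall red-fruited: 658 × 1/4 = 164.5
  tall yellow-fruited: 658 × 1/4 = 164.5
  dwarf red-fruited: 658 × 1/4 = 164.5
  dwarf yellow-fruited: 658 × 1/4 = 164.5
χ² = Σ (O − E)² / E
  tall red-fruited: (160 − 164.5)² / 164.5 = 0.1231
  tall yellow-fruited: (163 − 164.5)² / 164.5 = 0.0137
  dwarf red-fruited: (172 − 164.5)² / 164.5 = 0.3419
  dwarf yellow-fruited: (163 − 164.5)² / 164.5 = 0.0137
χ² = 0.1231 + 0.0137 + 0.3419 + 0.0137 = 0.4924 ≈ 0.492

0.492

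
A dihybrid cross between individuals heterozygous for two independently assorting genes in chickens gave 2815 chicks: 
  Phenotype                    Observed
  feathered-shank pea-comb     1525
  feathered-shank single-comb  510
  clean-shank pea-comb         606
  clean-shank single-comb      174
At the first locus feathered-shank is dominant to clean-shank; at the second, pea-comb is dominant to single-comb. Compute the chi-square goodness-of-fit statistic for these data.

14.361

A dihybrid F₂ with independent assortment and complete dominance at both loci gives a 9:3:3:1 phenotypic ratio.
Expected counts for N = 2815 under a 9:3:3:1 ratio (total parts = 16):
  feathered-shank pea-comb: 2815 × 9/16 = 1583.4375
  feathered-shank single-comb: 2815 × 3/16 = 527.8125
  clean-shank pea-comb: 2815 × 3/16 = 527.8125
  clean-shank single-comb: 2815 × 1/16 = 175.9375
χ² = Σ (O − E)² / E
  feathered-shank pea-comb: (1525 − 1583.4375)² / 1583.4375 = 2.1567
  feathered-shank single-comb: (510 − 527.8125)² / 527.8125 = 0.6011
  clean-shank pea-comb: (606 − 527.8125)² / 527.8125 = 11.5823
  clean-shank single-comb: (174 − 175.9375)² / 175.9375 = 0.0213
χ² = 2.1567 + 0.6011 + 11.5823 + 0.0213 = 14.3614 ≈ 14.361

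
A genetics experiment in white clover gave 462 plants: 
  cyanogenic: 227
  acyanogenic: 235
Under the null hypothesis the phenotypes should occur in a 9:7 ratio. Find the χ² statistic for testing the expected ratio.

Expected counts for N = 462 under a 9:7 ratio (total parts = 16):
  cyanogenic: 462 × 9/16 = 259.875
  acyanogenic: 462 × 7/16 = 202.125
χ² = Σ (O − E)² / E
  cyanogenic: (227 − 259.875)² / 259.875 = 4.1588
  acyanogenic: (235 − 202.125)² / 202.125 = 5.3470
χ² = 4.1588 + 5.3470 = 9.5058 ≈ 9.506

9.506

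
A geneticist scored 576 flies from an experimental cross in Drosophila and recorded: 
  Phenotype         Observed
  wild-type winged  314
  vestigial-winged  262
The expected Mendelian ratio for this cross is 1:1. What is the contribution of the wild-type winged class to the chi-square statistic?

2.347

Expected counts for N = 576 under a 1:1 ratio (total parts = 2):
  wild-type winged: 576 × 1/2 = 288
  vestigial-winged: 576 × 1/2 = 288
Contribution of wild-type winged: (314 − 288)² / 288 = 2.3472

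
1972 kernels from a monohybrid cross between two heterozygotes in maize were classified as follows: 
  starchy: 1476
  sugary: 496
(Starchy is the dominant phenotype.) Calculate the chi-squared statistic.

For a monohybrid cross between heterozygotes with complete dominance, the expected phenotypic ratio is 3:1.
The 3:1 ratio has 4 parts, so with N = 1972 the expected counts are:
  starchy: 1972 × 3/4 = 1479
  sugary: 1972 × 1/4 = 493
χ² = Σ (O − E)² / E
  starchy: (1476 − 1479)² / 1479 = 0.0061
  sugary: (496 − 493)² / 493 = 0.0183
χ² = 0.0061 + 0.0183 = 0.0244 ≈ 0.024

0.024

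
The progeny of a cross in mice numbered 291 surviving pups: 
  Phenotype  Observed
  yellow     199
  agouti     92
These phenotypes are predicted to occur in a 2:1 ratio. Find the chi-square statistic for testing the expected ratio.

0.387

Expected counts for N = 291 under a 2:1 ratio (total parts = 3):
  yellow: 291 × 2/3 = 194
  agouti: 291 × 1/3 = 97
χ² = Σ (O − E)² / E
  yellow: (199 − 194)² / 194 = 0.1289
  agouti: (92 − 97)² / 97 = 0.2577
χ² = 0.1289 + 0.2577 = 0.3866 ≈ 0.387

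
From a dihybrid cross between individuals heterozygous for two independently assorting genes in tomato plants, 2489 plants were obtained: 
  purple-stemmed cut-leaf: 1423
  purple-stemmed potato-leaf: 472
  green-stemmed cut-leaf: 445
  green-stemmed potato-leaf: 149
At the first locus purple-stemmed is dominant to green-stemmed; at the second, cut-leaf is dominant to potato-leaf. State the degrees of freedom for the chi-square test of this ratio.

3

A dihybrid F₂ with independent assortment and complete dominance at both loci gives a 9:3:3:1 phenotypic ratio.
A goodness-of-fit test with 4 phenotype classes has df = 4 − 1 = 3.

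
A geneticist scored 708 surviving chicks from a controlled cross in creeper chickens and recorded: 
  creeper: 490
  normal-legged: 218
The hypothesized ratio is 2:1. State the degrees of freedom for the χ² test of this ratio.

1

A goodness-of-fit test with 2 phenotype classes has df = 2 − 1 = 1.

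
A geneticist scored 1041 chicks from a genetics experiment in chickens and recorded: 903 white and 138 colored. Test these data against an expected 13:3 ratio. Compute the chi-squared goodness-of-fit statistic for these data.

The 13:3 ratio has 16 parts, so with N = 1041 the expected counts are:
  white: 1041 × 13/16 = 845.8125
  colored: 1041 × 3/16 = 195.1875
χ² = Σ (O − E)² / E
  white: (903 − 845.8125)² / 845.8125 = 3.8666
  colored: (138 − 195.1875)² / 195.1875 = 16.7552
χ² = 3.8666 + 16.7552 = 20.6218 ≈ 20.622

20.622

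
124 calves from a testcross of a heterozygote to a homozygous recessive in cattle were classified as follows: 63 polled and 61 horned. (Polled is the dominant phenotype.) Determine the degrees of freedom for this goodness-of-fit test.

A testcross of a heterozygote (Aa × aa) gives a 1:1 phenotypic ratio.
A goodness-of-fit test with 2 phenotype classes has df = 2 − 1 = 1.

1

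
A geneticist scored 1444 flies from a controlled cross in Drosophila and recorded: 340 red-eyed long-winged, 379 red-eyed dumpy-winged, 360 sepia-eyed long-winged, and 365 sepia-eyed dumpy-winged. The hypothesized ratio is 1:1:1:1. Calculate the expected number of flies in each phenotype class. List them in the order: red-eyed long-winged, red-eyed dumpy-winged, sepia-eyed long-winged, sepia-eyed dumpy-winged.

Total ratio parts = 4. Expected numbers out of 1444:
  red-eyed long-winged: 1444 × 1/4 = 361
  red-eyed dumpy-winged: 1444 × 1/4 = 361
  sepia-eyed long-winged: 1444 × 1/4 = 361
  sepia-eyed dumpy-winged: 1444 × 1/4 = 361

361, 361, 361, 361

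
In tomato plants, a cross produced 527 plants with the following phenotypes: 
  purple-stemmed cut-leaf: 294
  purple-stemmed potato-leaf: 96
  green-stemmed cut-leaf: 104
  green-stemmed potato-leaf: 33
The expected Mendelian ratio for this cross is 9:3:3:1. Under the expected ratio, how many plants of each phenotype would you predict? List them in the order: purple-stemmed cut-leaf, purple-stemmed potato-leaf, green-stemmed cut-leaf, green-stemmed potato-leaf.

Expected counts for N = 527 under a 9:3:3:1 ratio (total parts = 16):
  purple-stemmed cut-leaf: 527 × 9/16 = 296.4375
  purple-stemmed potato-leaf: 527 × 3/16 = 98.8125
  green-stemmed cut-leaf: 527 × 3/16 = 98.8125
  green-stemmed potato-leaf: 527 × 1/16 = 32.9375

296.4375, 98.8125, 98.8125, 32.9375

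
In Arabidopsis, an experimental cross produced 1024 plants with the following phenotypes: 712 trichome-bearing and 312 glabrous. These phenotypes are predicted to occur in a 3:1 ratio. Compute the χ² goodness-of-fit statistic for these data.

Expected counts for N = 1024 under a 3:1 ratio (total parts = 4):
  trichome-bearing: 1024 × 3/4 = 768
  glabrous: 1024 × 1/4 = 256
χ² = Σ (O − E)² / E
  trichome-bearing: (712 − 768)² / 768 = 4.0833
  glabrous: (312 − 256)² / 256 = 12.2500
χ² = 4.0833 + 12.2500 = 16.3333 ≈ 16.333

16.333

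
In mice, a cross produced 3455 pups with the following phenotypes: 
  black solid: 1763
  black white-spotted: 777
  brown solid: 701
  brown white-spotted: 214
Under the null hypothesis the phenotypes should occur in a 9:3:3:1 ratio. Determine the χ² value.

Under the 9:3:3:1 hypothesis (Σ ratio = 16, N = 3455):
  black solid: 3455 × 9/16 = 1943.4375
  black white-spotted: 3455 × 3/16 = 647.8125
  brown solid: 3455 × 3/16 = 647.8125
  brown white-spotted: 3455 × 1/16 = 215.9375
χ² = Σ (O − E)² / E
  black solid: (1763 − 1943.4375)² / 1943.4375 = 16.7526
  black white-spotted: (777 − 647.8125)² / 647.8125 = 25.7627
  brown solid: (701 − 647.8125)² / 647.8125 = 4.3669
  brown white-spotted: (214 − 215.9375)² / 215.9375 = 0.0174
χ² = 16.7526 + 25.7627 + 4.3669 + 0.0174 = 46.8996 ≈ 46.900

46.900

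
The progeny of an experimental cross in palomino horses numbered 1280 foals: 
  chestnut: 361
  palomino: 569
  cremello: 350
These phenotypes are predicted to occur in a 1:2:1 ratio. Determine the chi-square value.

15.942

The 1:2:1 ratio has 4 parts, so with N = 1280 the expected counts are:
  chestnut: 1280 × 1/4 = 320
  palomino: 1280 × 2/4 = 640
  cremello: 1280 × 1/4 = 320
χ² = Σ (O − E)² / E
  chestnut: (361 − 320)² / 320 = 5.2531
  palomino: (569 − 640)² / 640 = 7.8766
  cremello: (350 − 320)² / 320 = 2.8125
χ² = 5.2531 + 7.8766 + 2.8125 = 15.9422 ≈ 15.942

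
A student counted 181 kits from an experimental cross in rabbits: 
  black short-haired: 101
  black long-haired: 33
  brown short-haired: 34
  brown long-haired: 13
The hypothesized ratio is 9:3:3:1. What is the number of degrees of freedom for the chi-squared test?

3

A goodness-of-fit test with 4 phenotype classes has df = 4 − 1 = 3.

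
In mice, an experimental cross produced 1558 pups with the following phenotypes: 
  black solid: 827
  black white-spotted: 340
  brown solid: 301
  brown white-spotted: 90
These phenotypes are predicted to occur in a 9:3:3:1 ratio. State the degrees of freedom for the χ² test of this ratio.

A goodness-of-fit test with 4 phenotype classes has df = 4 − 1 = 3.

3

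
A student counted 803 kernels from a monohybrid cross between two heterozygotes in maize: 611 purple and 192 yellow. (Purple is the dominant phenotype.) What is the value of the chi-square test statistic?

For a monohybrid cross between heterozygotes with complete dominance, the expected phenotypic ratio is 3:1.
Expected counts for N = 803 under a 3:1 ratio (total parts = 4):
  purple: 803 × 3/4 = 602.25
  yellow: 803 × 1/4 = 200.75
χ² = Σ (O − E)² / E
  purple: (611 − 602.25)² / 602.25 = 0.1271
  yellow: (192 − 200.75)² / 200.75 = 0.3814
χ² = 0.1271 + 0.3814 = 0.5085 ≈ 0.509

0.509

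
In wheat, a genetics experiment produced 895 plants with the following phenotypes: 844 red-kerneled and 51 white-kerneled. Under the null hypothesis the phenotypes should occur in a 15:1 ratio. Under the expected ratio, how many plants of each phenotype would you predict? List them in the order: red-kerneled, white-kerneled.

839.0625, 55.9375

Expected counts for N = 895 under a 15:1 ratio (total parts = 16):
  red-kerneled: 895 × 15/16 = 839.0625
  white-kerneled: 895 × 1/16 = 55.9375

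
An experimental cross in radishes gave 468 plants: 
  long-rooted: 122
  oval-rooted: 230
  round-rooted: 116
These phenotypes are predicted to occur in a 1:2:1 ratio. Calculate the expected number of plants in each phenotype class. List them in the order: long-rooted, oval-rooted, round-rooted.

Expected counts for N = 468 under a 1:2:1 ratio (total parts = 4):
  long-rooted: 468 × 1/4 = 117
  oval-rooted: 468 × 2/4 = 234
  round-rooted: 468 × 1/4 = 117

117, 234, 117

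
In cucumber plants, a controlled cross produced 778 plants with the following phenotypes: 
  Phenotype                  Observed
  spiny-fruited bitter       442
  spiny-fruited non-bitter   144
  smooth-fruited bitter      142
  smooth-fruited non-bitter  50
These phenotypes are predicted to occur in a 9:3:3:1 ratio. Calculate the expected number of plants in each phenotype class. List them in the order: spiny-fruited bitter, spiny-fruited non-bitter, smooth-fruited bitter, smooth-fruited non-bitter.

The 9:3:3:1 ratio has 16 parts, so with N = 778 the expected counts are:
  spiny-fruited bitter: 778 × 9/16 = 437.625
  spiny-fruited non-bitter: 778 × 3/16 = 145.875
  smooth-fruited bitter: 778 × 3/16 = 145.875
  smooth-fruited non-bitter: 778 × 1/16 = 48.625

437.625, 145.875, 145.875, 48.625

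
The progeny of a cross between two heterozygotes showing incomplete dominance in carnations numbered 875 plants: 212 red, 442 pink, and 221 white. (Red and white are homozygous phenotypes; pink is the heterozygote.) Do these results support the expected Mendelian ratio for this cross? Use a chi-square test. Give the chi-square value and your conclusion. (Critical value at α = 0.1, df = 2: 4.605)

With incomplete dominance, a heterozygote × heterozygote cross gives a 1:2:1 phenotypic ratio.
Under the 1:2:1 hypothesis (Σ ratio = 4, N = 875):
  red: 875 × 1/4 = 218.75
  pink: 875 × 2/4 = 437.5
  white: 875 × 1/4 = 218.75
χ² = Σ (O − E)² / E
  red: (212 − 218.75)² / 218.75 = 0.2083
  pink: (442 − 437.5)² / 437.5 = 0.0463
  white: (221 − 218.75)² / 218.75 = 0.0231
χ² = 0.2083 + 0.0463 + 0.0231 = 0.2777 ≈ 0.278
Degrees of freedom = 3 − 1 = 2; critical value at α = 0.1 is 4.605.
Since 0.278 < 4.605, we fail to reject the null hypothesis — the data are consistent with the 1:2:1 ratio.

0.278; consistent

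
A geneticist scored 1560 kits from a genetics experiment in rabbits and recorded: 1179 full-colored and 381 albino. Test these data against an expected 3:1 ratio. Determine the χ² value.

0.277

Total ratio parts = 4. Expected numbers out of 1560:
  full-colored: 1560 × 3/4 = 1170
  albino: 1560 × 1/4 = 390
χ² = Σ (O − E)² / E
  full-colored: (1179 − 1170)² / 1170 = 0.0692
  albino: (381 − 390)² / 390 = 0.2077
χ² = 0.0692 + 0.2077 = 0.2769 ≈ 0.277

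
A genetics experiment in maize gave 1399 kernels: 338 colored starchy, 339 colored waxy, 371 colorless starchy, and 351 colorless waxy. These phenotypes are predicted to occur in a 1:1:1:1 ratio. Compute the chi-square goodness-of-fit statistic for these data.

2.021

Expected counts for N = 1399 under a 1:1:1:1 ratio (total parts = 4):
  colored starchy: 1399 × 1/4 = 349.75
  colored waxy: 1399 × 1/4 = 349.75
  colorless starchy: 1399 × 1/4 = 349.75
  colorless waxy: 1399 × 1/4 = 349.75
χ² = Σ (O − E)² / E
  colored starchy: (338 − 349.75)² / 349.75 = 0.3947
  colored waxy: (339 − 349.75)² / 349.75 = 0.3304
  colorless starchy: (371 − 349.75)² / 349.75 = 1.2911
  colorless waxy: (351 − 349.75)² / 349.75 = 0.0045
χ² = 0.3947 + 0.3304 + 1.2911 + 0.0045 = 2.0207 ≈ 2.021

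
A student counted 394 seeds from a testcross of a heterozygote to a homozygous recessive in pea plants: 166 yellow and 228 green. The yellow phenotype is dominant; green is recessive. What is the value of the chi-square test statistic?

A testcross of a heterozygote (Aa × aa) gives a 1:1 phenotypic ratio.
The 1:1 ratio has 2 parts, so with N = 394 the expected counts are:
  yellow: 394 × 1/2 = 197
  green: 394 × 1/2 = 197
χ² = Σ (O − E)² / E
  yellow: (166 − 197)² / 197 = 4.8782
  green: (228 − 197)² / 197 = 4.8782
χ² = 4.8782 + 4.8782 = 9.7564 ≈ 9.756

9.756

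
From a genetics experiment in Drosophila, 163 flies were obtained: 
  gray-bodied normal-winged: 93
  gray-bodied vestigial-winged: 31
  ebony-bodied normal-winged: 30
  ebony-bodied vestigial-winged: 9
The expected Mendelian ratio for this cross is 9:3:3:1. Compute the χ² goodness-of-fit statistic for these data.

Under the 9:3:3:1 hypothesis (Σ ratio = 16, N = 163):
  gray-bodied normal-winged: 163 × 9/16 = 91.6875
  gray-bodied vestigial-winged: 163 × 3/16 = 30.5625
  ebony-bodied normal-winged: 163 × 3/16 = 30.5625
  ebony-bodied vestigial-winged: 163 × 1/16 = 10.1875
χ² = Σ (O − E)² / E
  gray-bodied normal-winged: (93 − 91.6875)² / 91.6875 = 0.0188
  gray-bodied vestigial-winged: (31 − 30.5625)² / 30.5625 = 0.0063
  ebony-bodied normal-winged: (30 − 30.5625)² / 30.5625 = 0.0104
  ebony-bodied vestigial-winged: (9 − 10.1875)² / 10.1875 = 0.1384
χ² = 0.0188 + 0.0063 + 0.0104 + 0.1384 = 0.1739 ≈ 0.174

0.174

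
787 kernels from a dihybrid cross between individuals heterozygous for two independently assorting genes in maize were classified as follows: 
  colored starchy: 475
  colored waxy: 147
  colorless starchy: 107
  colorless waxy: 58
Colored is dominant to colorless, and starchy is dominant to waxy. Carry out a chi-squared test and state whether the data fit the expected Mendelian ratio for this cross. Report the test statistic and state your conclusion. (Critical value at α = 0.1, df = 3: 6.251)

15.090; not consistent

A dihybrid F₂ with independent assortment and complete dominance at both loci gives a 9:3:3:1 phenotypic ratio.
The 9:3:3:1 ratio has 16 parts, so with N = 787 the expected counts are:
  colored starchy: 787 × 9/16 = 442.6875
  colored waxy: 787 × 3/16 = 147.5625
  colorless starchy: 787 × 3/16 = 147.5625
  colorless waxy: 787 × 1/16 = 49.1875
χ² = Σ (O − E)² / E
  colored starchy: (475 − 442.6875)² / 442.6875 = 2.3585
  colored waxy: (147 − 147.5625)² / 147.5625 = 0.0021
  colorless starchy: (107 − 147.5625)² / 147.5625 = 11.1500
  colorless waxy: (58 − 49.1875)² / 49.1875 = 1.5789
χ² = 2.3585 + 0.0021 + 11.1500 + 1.5789 = 15.0895 ≈ 15.090
Degrees of freedom = 4 − 1 = 3; critical value at α = 0.1 is 6.251.
Since 15.090 > 6.251, we reject the null hypothesis — the data do not fit the 9:3:3:1 ratio.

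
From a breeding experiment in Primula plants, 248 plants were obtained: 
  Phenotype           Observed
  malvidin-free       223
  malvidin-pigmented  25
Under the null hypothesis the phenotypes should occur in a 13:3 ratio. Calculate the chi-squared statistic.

12.235

Total ratio parts = 16. Expected numbers out of 248:
  malvidin-free: 248 × 13/16 = 201.5
  malvidin-pigmented: 248 × 3/16 = 46.5
χ² = Σ (O − E)² / E
  malvidin-free: (223 − 201.5)² / 201.5 = 2.2940
  malvidin-pigmented: (25 − 46.5)² / 46.5 = 9.9409
χ² = 2.2940 + 9.9409 = 12.2349 ≈ 12.235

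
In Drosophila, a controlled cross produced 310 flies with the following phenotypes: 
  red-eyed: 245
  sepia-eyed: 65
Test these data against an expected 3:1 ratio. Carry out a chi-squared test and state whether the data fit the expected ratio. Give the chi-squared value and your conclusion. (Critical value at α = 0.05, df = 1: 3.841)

Under the 3:1 hypothesis (Σ ratio = 4, N = 310):
  red-eyed: 310 × 3/4 = 232.5
  sepia-eyed: 310 × 1/4 = 77.5
χ² = Σ (O − E)² / E
  red-eyed: (245 − 232.5)² / 232.5 = 0.6720
  sepia-eyed: (65 − 77.5)² / 77.5 = 2.0161
χ² = 0.6720 + 2.0161 = 2.6881 ≈ 2.688
Degrees of freedom = 2 − 1 = 1; critical value at α = 0.05 is 3.841.
Since 2.688 < 3.841, we fail to reject the null hypothesis — the data are consistent with the 3:1 ratio.

2.688; consistent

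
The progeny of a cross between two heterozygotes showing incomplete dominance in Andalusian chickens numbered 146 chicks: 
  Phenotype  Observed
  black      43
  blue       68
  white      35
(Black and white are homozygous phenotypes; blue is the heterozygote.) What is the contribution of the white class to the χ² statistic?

0.062

With incomplete dominance, a heterozygote × heterozygote cross gives a 1:2:1 phenotypic ratio.
Under the 1:2:1 hypothesis (Σ ratio = 4, N = 146):
  black: 146 × 1/4 = 36.5
  blue: 146 × 2/4 = 73
  white: 146 × 1/4 = 36.5
Contribution of white: (35 − 36.5)² / 36.5 = 0.0616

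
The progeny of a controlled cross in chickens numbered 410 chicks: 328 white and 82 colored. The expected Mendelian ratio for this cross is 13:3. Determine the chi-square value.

Total ratio parts = 16. Expected numbers out of 410:
  white: 410 × 13/16 = 333.125
  colored: 410 × 3/16 = 76.875
χ² = Σ (O − E)² / E
  white: (328 − 333.125)² / 333.125 = 0.0788
  colored: (82 − 76.875)² / 76.875 = 0.3417
χ² = 0.0788 + 0.3417 = 0.4205 ≈ 0.421

0.421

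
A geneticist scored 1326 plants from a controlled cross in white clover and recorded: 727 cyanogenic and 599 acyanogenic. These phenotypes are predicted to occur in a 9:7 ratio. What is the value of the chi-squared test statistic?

1.092

Expected counts for N = 1326 under a 9:7 ratio (total parts = 16):
  cyanogenic: 1326 × 9/16 = 745.875
  acyanogenic: 1326 × 7/16 = 580.125
χ² = Σ (O − E)² / E
  cyanogenic: (727 − 745.875)² / 745.875 = 0.4776
  acyanogenic: (599 − 580.125)² / 580.125 = 0.6141
χ² = 0.4776 + 0.6141 = 1.0917 ≈ 1.092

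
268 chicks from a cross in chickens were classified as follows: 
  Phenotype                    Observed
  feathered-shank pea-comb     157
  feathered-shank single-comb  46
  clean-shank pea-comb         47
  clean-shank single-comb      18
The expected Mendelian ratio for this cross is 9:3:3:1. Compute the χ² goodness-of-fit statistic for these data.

Under the 9:3:3:1 hypothesis (Σ ratio = 16, N = 268):
  feathered-shank pea-comb: 268 × 9/16 = 150.75
  feathered-shank single-comb: 268 × 3/16 = 50.25
  clean-shank pea-comb: 268 × 3/16 = 50.25
  clean-shank single-comb: 268 × 1/16 = 16.75
χ² = Σ (O − E)² / E
  feathered-shank pea-comb: (157 − 150.75)² / 150.75 = 0.2591
  feathered-shank single-comb: (46 − 50.25)² / 50.25 = 0.3595
  clean-shank pea-comb: (47 − 50.25)² / 50.25 = 0.2102
  clean-shank single-comb: (18 − 16.75)² / 16.75 = 0.0933
χ² = 0.2591 + 0.3595 + 0.2102 + 0.0933 = 0.9221 ≈ 0.922

0.922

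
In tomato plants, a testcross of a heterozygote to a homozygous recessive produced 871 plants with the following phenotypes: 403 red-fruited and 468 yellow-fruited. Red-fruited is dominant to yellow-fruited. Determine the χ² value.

4.851

A testcross of a heterozygote (Aa × aa) gives a 1:1 phenotypic ratio.
The 1:1 ratio has 2 parts, so with N = 871 the expected counts are:
  red-fruited: 871 × 1/2 = 435.5
  yellow-fruited: 871 × 1/2 = 435.5
χ² = Σ (O − E)² / E
  red-fruited: (403 − 435.5)² / 435.5 = 2.4254
  yellow-fruited: (468 − 435.5)² / 435.5 = 2.4254
χ² = 2.4254 + 2.4254 = 4.8508 ≈ 4.851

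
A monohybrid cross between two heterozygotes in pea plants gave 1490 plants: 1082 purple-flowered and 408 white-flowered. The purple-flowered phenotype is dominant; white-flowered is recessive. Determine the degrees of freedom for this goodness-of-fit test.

For a monohybrid cross between heterozygotes with complete dominance, the expected phenotypic ratio is 3:1.
A goodness-of-fit test with 2 phenotype classes has df = 2 − 1 = 1.

1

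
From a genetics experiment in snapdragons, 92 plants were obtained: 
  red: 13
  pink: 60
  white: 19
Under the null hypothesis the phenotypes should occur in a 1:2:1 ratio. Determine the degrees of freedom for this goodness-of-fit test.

2

A goodness-of-fit test with 3 phenotype classes has df = 3 − 1 = 2.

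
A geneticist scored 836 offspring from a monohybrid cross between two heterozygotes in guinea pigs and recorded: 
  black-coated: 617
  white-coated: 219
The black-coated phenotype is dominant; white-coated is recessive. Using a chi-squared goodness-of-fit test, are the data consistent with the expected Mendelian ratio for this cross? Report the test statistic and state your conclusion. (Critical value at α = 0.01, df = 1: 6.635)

0.638; consistent

For a monohybrid cross between heterozygotes with complete dominance, the expected phenotypic ratio is 3:1.
Total ratio parts = 4. Expected numbers out of 836:
  black-coated: 836 × 3/4 = 627
  white-coated: 836 × 1/4 = 209
χ² = Σ (O − E)² / E
  black-coated: (617 − 627)² / 627 = 0.1595
  white-coated: (219 − 209)² / 209 = 0.4785
χ² = 0.1595 + 0.4785 = 0.638
Degrees of freedom = 2 − 1 = 1; critical value at α = 0.01 is 6.635.
Since 0.638 < 6.635, we fail to reject the null hypothesis — the data are consistent with the 3:1 ratio.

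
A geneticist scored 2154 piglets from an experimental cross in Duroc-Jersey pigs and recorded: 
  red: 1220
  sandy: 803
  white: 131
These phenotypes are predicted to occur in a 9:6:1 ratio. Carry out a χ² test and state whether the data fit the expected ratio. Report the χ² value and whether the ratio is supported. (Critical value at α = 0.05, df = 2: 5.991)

0.183; consistent

Under the 9:6:1 hypothesis (Σ ratio = 16, N = 2154):
  red: 2154 × 9/16 = 1211.625
  sandy: 2154 × 6/16 = 807.75
  white: 2154 × 1/16 = 134.625
χ² = Σ (O − E)² / E
  red: (1220 − 1211.625)² / 1211.625 = 0.0579
  sandy: (803 − 807.75)² / 807.75 = 0.0279
  white: (131 − 134.625)² / 134.625 = 0.0976
χ² = 0.0579 + 0.0279 + 0.0976 = 0.1834 ≈ 0.183
Degrees of freedom = 3 − 1 = 2; critical value at α = 0.05 is 5.991.
Since 0.183 < 5.991, we fail to reject the null hypothesis — the data are consistent with the 9:6:1 ratio.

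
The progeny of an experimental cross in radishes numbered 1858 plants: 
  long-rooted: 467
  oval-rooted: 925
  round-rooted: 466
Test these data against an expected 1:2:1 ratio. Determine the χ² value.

The 1:2:1 ratio has 4 parts, so with N = 1858 the expected counts are:
  long-rooted: 1858 × 1/4 = 464.5
  oval-rooted: 1858 × 2/4 = 929
  round-rooted: 1858 × 1/4 = 464.5
χ² = Σ (O − E)² / E
  long-rooted: (467 − 464.5)² / 464.5 = 0.0135
  oval-rooted: (925 − 929)² / 929 = 0.0172
  round-rooted: (466 − 464.5)² / 464.5 = 0.0048
χ² = 0.0135 + 0.0172 + 0.0048 = 0.0355 ≈ 0.036

0.036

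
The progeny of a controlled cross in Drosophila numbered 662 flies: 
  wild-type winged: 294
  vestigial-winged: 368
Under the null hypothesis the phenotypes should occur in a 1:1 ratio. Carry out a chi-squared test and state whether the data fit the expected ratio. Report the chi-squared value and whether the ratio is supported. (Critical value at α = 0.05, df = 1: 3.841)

Under the 1:1 hypothesis (Σ ratio = 2, N = 662):
  wild-type winged: 662 × 1/2 = 331
  vestigial-winged: 662 × 1/2 = 331
χ² = Σ (O − E)² / E
  wild-type winged: (294 − 331)² / 331 = 4.1360
  vestigial-winged: (368 − 331)² / 331 = 4.1360
χ² = 4.1360 + 4.1360 = 8.272
Degrees of freedom = 2 − 1 = 1; critical value at α = 0.05 is 3.841.
Since 8.272 > 3.841, we reject the null hypothesis — the data do not fit the 1:1 ratio.

8.272; not consistent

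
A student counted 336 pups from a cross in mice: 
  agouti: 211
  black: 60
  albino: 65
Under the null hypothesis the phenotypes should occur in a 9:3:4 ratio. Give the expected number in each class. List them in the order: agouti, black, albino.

Under the 9:3:4 hypothesis (Σ ratio = 16, N = 336):
  agouti: 336 × 9/16 = 189
  black: 336 × 3/16 = 63
  albino: 336 × 4/16 = 84

189, 63, 84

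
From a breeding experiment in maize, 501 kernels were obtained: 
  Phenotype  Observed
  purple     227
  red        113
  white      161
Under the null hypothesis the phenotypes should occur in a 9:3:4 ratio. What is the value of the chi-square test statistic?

The 9:3:4 ratio has 16 parts, so with N = 501 the expected counts are:
  purple: 501 × 9/16 = 281.8125
  red: 501 × 3/16 = 93.9375
  white: 501 × 4/16 = 125.25
χ² = Σ (O − E)² / E
  purple: (227 − 281.8125)² / 281.8125 = 10.6610
  red: (113 − 93.9375)² / 93.9375 = 3.8683
  white: (161 − 125.25)² / 125.25 = 10.2041
χ² = 10.6610 + 3.8683 + 10.2041 = 24.7334 ≈ 24.733

24.733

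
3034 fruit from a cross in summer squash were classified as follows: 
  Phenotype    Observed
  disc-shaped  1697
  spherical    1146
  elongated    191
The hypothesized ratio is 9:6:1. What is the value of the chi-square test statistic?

0.124

Expected counts for N = 3034 under a 9:6:1 ratio (total parts = 16):
  disc-shaped: 3034 × 9/16 = 1706.625
  spherical: 3034 × 6/16 = 1137.75
  elongated: 3034 × 1/16 = 189.625
χ² = Σ (O − E)² / E
  disc-shaped: (1697 − 1706.625)² / 1706.625 = 0.0543
  spherical: (1146 − 1137.75)² / 1137.75 = 0.0598
  elongated: (191 − 189.625)² / 189.625 = 0.0100
χ² = 0.0543 + 0.0598 + 0.0100 = 0.1241 ≈ 0.124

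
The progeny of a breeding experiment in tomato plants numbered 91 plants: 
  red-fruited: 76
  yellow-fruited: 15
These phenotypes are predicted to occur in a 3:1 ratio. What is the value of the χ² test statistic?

Expected counts for N = 91 under a 3:1 ratio (total parts = 4):
  red-fruited: 91 × 3/4 = 68.25
  yellow-fruited: 91 × 1/4 = 22.75
χ² = Σ (O − E)² / E
  red-fruited: (76 − 68.25)² / 68.25 = 0.8800
  yellow-fruited: (15 − 22.75)² / 22.75 = 2.6401
χ² = 0.8800 + 2.6401 = 3.5201 ≈ 3.520

3.520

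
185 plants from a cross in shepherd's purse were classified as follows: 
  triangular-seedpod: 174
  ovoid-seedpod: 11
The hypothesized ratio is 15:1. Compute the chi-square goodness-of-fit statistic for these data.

Total ratio parts = 16. Expected numbers out of 185:
  triangular-seedpod: 185 × 15/16 = 173.4375
  ovoid-seedpod: 185 × 1/16 = 11.5625
χ² = Σ (O − E)² / E
  triangular-seedpod: (174 − 173.4375)² / 173.4375 = 0.0018
  ovoid-seedpod: (11 − 11.5625)² / 11.5625 = 0.0274
χ² = 0.0018 + 0.0274 = 0.0292 ≈ 0.029

0.029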